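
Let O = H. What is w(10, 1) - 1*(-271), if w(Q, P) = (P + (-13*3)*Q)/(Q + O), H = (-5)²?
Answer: 9096/35 ≈ 259.89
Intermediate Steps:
H = 25
O = 25
w(Q, P) = (P - 39*Q)/(25 + Q) (w(Q, P) = (P + (-13*3)*Q)/(Q + 25) = (P - 39*Q)/(25 + Q))
w(10, 1) - 1*(-271) = (1 - 39*10)/(25 + 10) - 1*(-271) = (1 - 390)/35 + 271 = (1/35)*(-389) + 271 = -389/35 + 271 = 9096/35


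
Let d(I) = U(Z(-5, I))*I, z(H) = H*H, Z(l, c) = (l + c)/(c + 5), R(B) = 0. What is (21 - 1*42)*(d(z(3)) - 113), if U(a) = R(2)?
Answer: 2373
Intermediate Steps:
Z(l, c) = (c + l)/(5 + c)
U(a) = 0
z(H) = H²
d(I) = 0 (d(I) = 0*I = 0)
(21 - 1*42)*(d(z(3)) - 113) = (21 - 1*42)*(0 - 113) = (21 - 42)*(-113) = -21*(-113) = 2373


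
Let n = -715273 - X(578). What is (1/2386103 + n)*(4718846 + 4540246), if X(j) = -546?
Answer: -15790568817715896960/2386103 ≈ -6.6177e+12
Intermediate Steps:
n = -714727 (n = -715273 - 1*(-546) = -715273 + 546 = -714727)
(1/2386103 + n)*(4718846 + 4540246) = (1/2386103 - 714727)*(4718846 + 4540246) = (1/2386103 - 714727)*9259092 = -1705412238880/2386103*9259092 = -15790568817715896960/2386103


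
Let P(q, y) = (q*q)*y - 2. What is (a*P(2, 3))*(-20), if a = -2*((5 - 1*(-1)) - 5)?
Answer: 400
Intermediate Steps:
P(q, y) = -2 + y*q² (P(q, y) = q²*y - 2 = y*q² - 2 = -2 + y*q²)
a = -2 (a = -2*((5 + 1) - 5) = -2*(6 - 5) = -2*1 = -2)
(a*P(2, 3))*(-20) = -2*(-2 + 3*2²)*(-20) = -2*(-2 + 3*4)*(-20) = -2*(-2 + 12)*(-20) = -2*10*(-20) = -20*(-20) = 400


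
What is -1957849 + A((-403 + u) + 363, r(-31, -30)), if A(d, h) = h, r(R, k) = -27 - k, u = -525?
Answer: -1957846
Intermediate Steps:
-1957849 + A((-403 + u) + 363, r(-31, -30)) = -1957849 + (-27 - 1*(-30)) = -1957849 + (-27 + 30) = -1957849 + 3 = -1957846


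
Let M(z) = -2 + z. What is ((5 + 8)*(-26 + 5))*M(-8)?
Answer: 2730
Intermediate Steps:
((5 + 8)*(-26 + 5))*M(-8) = ((5 + 8)*(-26 + 5))*(-2 - 8) = (13*(-21))*(-10) = -273*(-10) = 2730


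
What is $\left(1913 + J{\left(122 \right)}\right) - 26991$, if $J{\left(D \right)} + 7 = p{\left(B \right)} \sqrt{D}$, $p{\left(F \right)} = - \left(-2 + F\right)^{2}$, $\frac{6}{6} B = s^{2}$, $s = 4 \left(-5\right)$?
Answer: $-25085 - 158404 \sqrt{122} \approx -1.7747 \cdot 10^{6}$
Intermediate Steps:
$s = -20$
$B = 400$ ($B = \left(-20\right)^{2} = 400$)
$J{\left(D \right)} = -7 - 158404 \sqrt{D}$ ($J{\left(D \right)} = -7 + - \left(-2 + 400\right)^{2} \sqrt{D} = -7 + - 398^{2} \sqrt{D} = -7 + \left(-1\right) 158404 \sqrt{D} = -7 - 158404 \sqrt{D}$)
$\left(1913 + J{\left(122 \right)}\right) - 26991 = \left(1913 - \left(7 + 158404 \sqrt{122}\right)\right) - 26991 = \left(1906 - 158404 \sqrt{122}\right) - 26991 = -25085 - 158404 \sqrt{122}$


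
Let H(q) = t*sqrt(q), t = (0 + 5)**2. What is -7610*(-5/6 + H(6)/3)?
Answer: 19025/3 - 190250*sqrt(6)/3 ≈ -1.4900e+5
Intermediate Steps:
t = 25 (t = 5**2 = 25)
H(q) = 25*sqrt(q)
-7610*(-5/6 + H(6)/3) = -7610*(-5/6 + (25*sqrt(6))/3) = -7610*(-5*1/6 + (25*sqrt(6))*(1/3)) = -7610*(-5/6 + 25*sqrt(6)/3) = 19025/3 - 190250*sqrt(6)/3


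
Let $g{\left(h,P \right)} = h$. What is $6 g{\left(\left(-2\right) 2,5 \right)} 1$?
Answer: $-24$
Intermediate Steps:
$6 g{\left(\left(-2\right) 2,5 \right)} 1 = 6 \left(-2\right) 2 \cdot 1 = 6 \left(\left(-4\right) 1\right) = 6 \left(-4\right) = -24$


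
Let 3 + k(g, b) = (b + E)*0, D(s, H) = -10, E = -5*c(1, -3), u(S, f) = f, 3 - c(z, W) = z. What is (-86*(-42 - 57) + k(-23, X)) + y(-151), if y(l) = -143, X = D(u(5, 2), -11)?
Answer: 8368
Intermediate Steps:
c(z, W) = 3 - z
E = -10 (E = -5*(3 - 1*1) = -5*(3 - 1) = -5*2 = -10)
X = -10
k(g, b) = -3 (k(g, b) = -3 + (b - 10)*0 = -3 + (-10 + b)*0 = -3 + 0 = -3)
(-86*(-42 - 57) + k(-23, X)) + y(-151) = (-86*(-42 - 57) - 3) - 143 = (-86*(-99) - 3) - 143 = (8514 - 3) - 143 = 8511 - 143 = 8368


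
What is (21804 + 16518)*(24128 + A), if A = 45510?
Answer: 2668667436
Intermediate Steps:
(21804 + 16518)*(24128 + A) = (21804 + 16518)*(24128 + 45510) = 38322*69638 = 2668667436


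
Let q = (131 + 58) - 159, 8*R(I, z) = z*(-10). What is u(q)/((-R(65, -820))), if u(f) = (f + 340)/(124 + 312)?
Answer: -37/44690 ≈ -0.00082793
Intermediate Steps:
R(I, z) = -5*z/4 (R(I, z) = (z*(-10))/8 = (-10*z)/8 = -5*z/4)
q = 30 (q = 189 - 159 = 30)
u(f) = 85/109 + f/436 (u(f) = (340 + f)/436 = (340 + f)*(1/436) = 85/109 + f/436)
u(q)/((-R(65, -820))) = (85/109 + (1/436)*30)/((-(-5)*(-820)/4)) = (85/109 + 15/218)/((-1*1025)) = (185/218)/(-1025) = (185/218)*(-1/1025) = -37/44690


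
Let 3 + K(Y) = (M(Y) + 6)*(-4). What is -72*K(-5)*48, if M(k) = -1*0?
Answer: 93312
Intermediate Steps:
M(k) = 0
K(Y) = -27 (K(Y) = -3 + (0 + 6)*(-4) = -3 + 6*(-4) = -3 - 24 = -27)
-72*K(-5)*48 = -72*(-27)*48 = 1944*48 = 93312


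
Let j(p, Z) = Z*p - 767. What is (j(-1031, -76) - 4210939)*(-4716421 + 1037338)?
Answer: 15206937718050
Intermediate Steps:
j(p, Z) = -767 + Z*p
(j(-1031, -76) - 4210939)*(-4716421 + 1037338) = ((-767 - 76*(-1031)) - 4210939)*(-4716421 + 1037338) = ((-767 + 78356) - 4210939)*(-3679083) = (77589 - 4210939)*(-3679083) = -4133350*(-3679083) = 15206937718050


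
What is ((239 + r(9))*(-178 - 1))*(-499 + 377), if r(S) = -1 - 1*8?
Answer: 5022740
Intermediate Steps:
r(S) = -9 (r(S) = -1 - 8 = -9)
((239 + r(9))*(-178 - 1))*(-499 + 377) = ((239 - 9)*(-178 - 1))*(-499 + 377) = (230*(-179))*(-122) = -41170*(-122) = 5022740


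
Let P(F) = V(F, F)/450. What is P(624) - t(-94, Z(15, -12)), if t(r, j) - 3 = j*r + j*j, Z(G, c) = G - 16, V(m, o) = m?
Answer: -7246/75 ≈ -96.613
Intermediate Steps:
Z(G, c) = -16 + G
t(r, j) = 3 + j² + j*r (t(r, j) = 3 + (j*r + j*j) = 3 + (j*r + j²) = 3 + (j² + j*r) = 3 + j² + j*r)
P(F) = F/450
P(624) - t(-94, Z(15, -12)) = (1/450)*624 - (3 + (-16 + 15)² + (-16 + 15)*(-94)) = 104/75 - (3 + (-1)² - 1*(-94)) = 104/75 - (3 + 1 + 94) = 104/75 - 1*98 = 104/75 - 98 = -7246/75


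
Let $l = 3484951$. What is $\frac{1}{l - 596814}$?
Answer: $\frac{1}{2888137} \approx 3.4624 \cdot 10^{-7}$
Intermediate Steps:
$\frac{1}{l - 596814} = \frac{1}{3484951 - 596814} = \frac{1}{2888137}$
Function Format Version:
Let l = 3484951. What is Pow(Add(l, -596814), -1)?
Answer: Rational(1, 2888137) ≈ 3.4624e-7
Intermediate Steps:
Pow(Add(l, -596814), -1) = Pow(Add(3484951, -596814), -1) = Pow(2888137, -1) = Rational(1, 2888137)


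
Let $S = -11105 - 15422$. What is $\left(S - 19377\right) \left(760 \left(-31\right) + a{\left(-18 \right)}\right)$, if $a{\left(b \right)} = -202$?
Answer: $1090770848$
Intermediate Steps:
$S = -26527$ ($S = -11105 - 15422 = -26527$)
$\left(S - 19377\right) \left(760 \left(-31\right) + a{\left(-18 \right)}\right) = \left(-26527 - 19377\right) \left(760 \left(-31\right) - 202\right) = - 45904 \left(-23560 - 202\right) = \left(-45904\right) \left(-23762\right) = 1090770848$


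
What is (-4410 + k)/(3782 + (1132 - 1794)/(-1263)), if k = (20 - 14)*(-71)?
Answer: -1526967/1194332 ≈ -1.2785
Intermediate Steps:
k = -426 (k = 6*(-71) = -426)
(-4410 + k)/(3782 + (1132 - 1794)/(-1263)) = (-4410 - 426)/(3782 + (1132 - 1794)/(-1263)) = -4836/(3782 - 662*(-1/1263)) = -4836/(3782 + 662/1263) = -4836/4777328/1263 = -4836*1263/4777328 = -1526967/1194332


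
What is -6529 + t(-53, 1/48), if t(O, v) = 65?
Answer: -6464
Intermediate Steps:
-6529 + t(-53, 1/48) = -6529 + 65 = -6464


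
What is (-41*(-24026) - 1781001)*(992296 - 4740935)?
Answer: 2983672982465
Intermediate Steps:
(-41*(-24026) - 1781001)*(992296 - 4740935) = (985066 - 1781001)*(-3748639) = -795935*(-3748639) = 2983672982465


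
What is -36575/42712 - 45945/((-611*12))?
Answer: 7430855/1373528 ≈ 5.4100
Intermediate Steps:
-36575/42712 - 45945/((-611*12)) = -36575*1/42712 - 45945/(-7332) = -1925/2248 - 45945*(-1/7332) = -1925/2248 + 15315/2444 = 7430855/1373528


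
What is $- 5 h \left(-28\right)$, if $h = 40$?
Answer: $5600$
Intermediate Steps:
$- 5 h \left(-28\right) = \left(-5\right) 40 \left(-28\right) = \left(-200\right) \left(-28\right) = 5600$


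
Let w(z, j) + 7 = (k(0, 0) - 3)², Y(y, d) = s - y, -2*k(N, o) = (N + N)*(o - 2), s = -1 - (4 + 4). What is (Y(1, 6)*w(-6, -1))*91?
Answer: -1820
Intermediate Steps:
s = -9 (s = -1 - 1*8 = -1 - 8 = -9)
k(N, o) = -N*(-2 + o) (k(N, o) = -(N + N)*(o - 2)/2 = -2*N*(-2 + o)/2 = -N*(-2 + o))
Y(y, d) = -9 - y
w(z, j) = 2 (w(z, j) = -7 + (0*(2 - 1*0) - 3)² = -7 + (0*(2 + 0) - 3)² = -7 + (0*2 - 3)² = -7 + (0 - 3)² = -7 + (-3)² = -7 + 9 = 2)
(Y(1, 6)*w(-6, -1))*91 = ((-9 - 1*1)*2)*91 = ((-9 - 1)*2)*91 = -10*2*91 = -20*91 = -1820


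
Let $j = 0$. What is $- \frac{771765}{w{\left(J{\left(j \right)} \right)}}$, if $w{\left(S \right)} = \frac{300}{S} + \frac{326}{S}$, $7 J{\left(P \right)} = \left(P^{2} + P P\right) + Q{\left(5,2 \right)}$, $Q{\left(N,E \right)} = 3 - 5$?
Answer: $\frac{771765}{2191} \approx 352.24$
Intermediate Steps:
$Q{\left(N,E \right)} = -2$
$J{\left(P \right)} = - \frac{2}{7} + \frac{2 P^{2}}{7}$ ($J{\left(P \right)} = \frac{\left(P^{2} + P P\right) - 2}{7} = \frac{\left(P^{2} + P^{2}\right) - 2}{7} = \frac{2 P^{2} - 2}{7} = \frac{-2 + 2 P^{2}}{7} = - \frac{2}{7} + \frac{2 P^{2}}{7}$)
$w{\left(S \right)} = \frac{626}{S}$
$- \frac{771765}{w{\left(J{\left(j \right)} \right)}} = - \frac{771765}{626 \frac{1}{- \frac{2}{7} + \frac{2 \cdot 0^{2}}{7}}} = - \frac{771765}{626 \frac{1}{- \frac{2}{7} + \frac{2}{7} \cdot 0}} = - \frac{771765}{626 \frac{1}{- \frac{2}{7} + 0}} = - \frac{771765}{626 \frac{1}{- \frac{2}{7}}} = - \frac{771765}{626 \left(- \frac{7}{2}\right)} = - \frac{771765}{-2191} = \left(-771765\right) \left(- \frac{1}{2191}\right) = \frac{771765}{2191}$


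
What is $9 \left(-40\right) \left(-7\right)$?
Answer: $2520$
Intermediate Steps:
$9 \left(-40\right) \left(-7\right) = \left(-360\right) \left(-7\right) = 2520$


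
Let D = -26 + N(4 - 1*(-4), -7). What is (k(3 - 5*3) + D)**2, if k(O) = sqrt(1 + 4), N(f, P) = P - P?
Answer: (-26 + sqrt(5))**2 ≈ 564.72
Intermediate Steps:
N(f, P) = 0
k(O) = sqrt(5)
D = -26 (D = -26 + 0 = -26)
(k(3 - 5*3) + D)**2 = (sqrt(5) - 26)**2 = (-26 + sqrt(5))**2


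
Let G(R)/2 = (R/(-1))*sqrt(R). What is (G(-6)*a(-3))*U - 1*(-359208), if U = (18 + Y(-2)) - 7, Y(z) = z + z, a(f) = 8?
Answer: 359208 + 672*I*sqrt(6) ≈ 3.5921e+5 + 1646.1*I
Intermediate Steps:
G(R) = -2*R**(3/2) (G(R) = 2*((R/(-1))*sqrt(R)) = 2*((R*(-1))*sqrt(R)) = 2*((-R)*sqrt(R)) = 2*(-R**(3/2)) = -2*R**(3/2))
Y(z) = 2*z
U = 7 (U = (18 + 2*(-2)) - 7 = (18 - 4) - 7 = 14 - 7 = 7)
(G(-6)*a(-3))*U - 1*(-359208) = (-(-12)*I*sqrt(6)*8)*7 - 1*(-359208) = (-(-12)*I*sqrt(6)*8)*7 + 359208 = ((12*I*sqrt(6))*8)*7 + 359208 = (96*I*sqrt(6))*7 + 359208 = 672*I*sqrt(6) + 359208 = 359208 + 672*I*sqrt(6)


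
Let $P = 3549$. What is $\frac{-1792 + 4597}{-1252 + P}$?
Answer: $\frac{2805}{2297} \approx 1.2212$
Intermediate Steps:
$\frac{-1792 + 4597}{-1252 + P} = \frac{-1792 + 4597}{-1252 + 3549} = \frac{2805}{2297}$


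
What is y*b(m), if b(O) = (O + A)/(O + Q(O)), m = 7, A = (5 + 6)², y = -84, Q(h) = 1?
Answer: -1344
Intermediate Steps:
A = 121 (A = 11² = 121)
b(O) = (121 + O)/(1 + O) (b(O) = (O + 121)/(O + 1) = (121 + O)/(1 + O))
y*b(m) = -84*(121 + 7)/(1 + 7) = -84*128/8 = -21*128/2 = -84*16 = -1344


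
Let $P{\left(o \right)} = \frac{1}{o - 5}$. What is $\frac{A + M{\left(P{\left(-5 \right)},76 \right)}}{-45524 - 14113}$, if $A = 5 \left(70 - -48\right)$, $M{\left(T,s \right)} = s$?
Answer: $- \frac{222}{19879} \approx -0.011168$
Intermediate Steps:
$P{\left(o \right)} = \frac{1}{-5 + o}$
$A = 590$ ($A = 5 \left(70 + 48\right) = 5 \cdot 118 = 590$)
$\frac{A + M{\left(P{\left(-5 \right)},76 \right)}}{-45524 - 14113} = \frac{590 + 76}{-45524 - 14113} = \frac{666}{-59637} = 666 \left(- \frac{1}{59637}\right) = - \frac{222}{19879}$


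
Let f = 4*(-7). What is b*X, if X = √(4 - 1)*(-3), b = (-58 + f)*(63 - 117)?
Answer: -13932*√3 ≈ -24131.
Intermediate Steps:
f = -28
b = 4644 (b = (-58 - 28)*(63 - 117) = -86*(-54) = 4644)
X = -3*√3 (X = √3*(-3) = -3*√3 ≈ -5.1962)
b*X = 4644*(-3*√3) = -13932*√3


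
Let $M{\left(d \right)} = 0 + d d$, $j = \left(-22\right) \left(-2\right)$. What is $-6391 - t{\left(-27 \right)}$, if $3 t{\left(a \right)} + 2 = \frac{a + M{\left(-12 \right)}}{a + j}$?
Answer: $- \frac{326024}{51} \approx -6392.6$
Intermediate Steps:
$j = 44$
$M{\left(d \right)} = d^{2}$ ($M{\left(d \right)} = 0 + d^{2} = d^{2}$)
$t{\left(a \right)} = - \frac{2}{3} + \frac{144 + a}{3 \left(44 + a\right)}$ ($t{\left(a \right)} = - \frac{2}{3} + \frac{\left(a + \left(-12\right)^{2}\right) \frac{1}{a + 44}}{3} = - \frac{2}{3} + \frac{\left(a + 144\right) \frac{1}{44 + a}}{3} = - \frac{2}{3} + \frac{\left(144 + a\right) \frac{1}{44 + a}}{3} = - \frac{2}{3} + \frac{\frac{1}{44 + a} \left(144 + a\right)}{3} = - \frac{2}{3} + \frac{144 + a}{3 \left(44 + a\right)}$)
$-6391 - t{\left(-27 \right)} = -6391 - \frac{56 - -27}{3 \left(44 - 27\right)} = -6391 - \frac{56 + 27}{3 \cdot 17} = -6391 - \frac{1}{3} \cdot \frac{1}{17} \cdot 83 = -6391 - \frac{83}{51} = - \frac{326024}{51}$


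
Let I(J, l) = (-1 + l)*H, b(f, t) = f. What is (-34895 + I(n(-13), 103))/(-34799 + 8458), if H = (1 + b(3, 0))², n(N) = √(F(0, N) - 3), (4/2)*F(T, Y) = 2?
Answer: 33263/26341 ≈ 1.2628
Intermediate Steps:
F(T, Y) = 1 (F(T, Y) = (½)*2 = 1)
n(N) = I*√2 (n(N) = √(1 - 3) = √(-2) = I*√2)
H = 16 (H = (1 + 3)² = 4² = 16)
I(J, l) = -16 + 16*l (I(J, l) = (-1 + l)*16 = -16 + 16*l)
(-34895 + I(n(-13), 103))/(-34799 + 8458) = (-34895 + (-16 + 16*103))/(-34799 + 8458) = (-34895 + (-16 + 1648))/(-26341) = (-34895 + 1632)*(-1/26341) = -33263*(-1/26341) = 33263/26341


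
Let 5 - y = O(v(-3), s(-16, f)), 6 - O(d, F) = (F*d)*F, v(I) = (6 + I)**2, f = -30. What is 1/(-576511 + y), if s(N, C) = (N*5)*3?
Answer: -1/58112 ≈ -1.7208e-5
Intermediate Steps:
s(N, C) = 15*N (s(N, C) = (5*N)*3 = 15*N)
O(d, F) = 6 - d*F**2 (O(d, F) = 6 - F*d*F = 6 - d*F**2)
y = 518399 (y = 5 - (6 - (6 - 3)**2*(15*(-16))**2) = 5 - (6 - 1*3**2*(-240)**2) = 5 - (6 - 1*9*57600) = 5 - (6 - 518400) = 5 - 1*(-518394) = 5 + 518394 = 518399)
1/(-576511 + y) = 1/(-576511 + 518399) = 1/(-58112) = -1/58112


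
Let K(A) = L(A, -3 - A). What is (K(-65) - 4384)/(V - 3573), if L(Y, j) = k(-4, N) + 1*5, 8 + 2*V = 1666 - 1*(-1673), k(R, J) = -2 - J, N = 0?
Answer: 8762/3815 ≈ 2.2967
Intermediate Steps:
V = 3331/2 (V = -4 + (1666 - 1*(-1673))/2 = -4 + (1666 + 1673)/2 = -4 + (½)*3339 = -4 + 3339/2 = 3331/2 ≈ 1665.5)
L(Y, j) = 3 (L(Y, j) = (-2 - 1*0) + 1*5 = (-2 + 0) + 5 = -2 + 5 = 3)
K(A) = 3
(K(-65) - 4384)/(V - 3573) = (3 - 4384)/(3331/2 - 3573) = -4381/(-3815/2) = -4381*(-2/3815) = 8762/3815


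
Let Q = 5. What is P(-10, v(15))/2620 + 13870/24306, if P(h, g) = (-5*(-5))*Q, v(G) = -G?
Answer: 3937765/6368172 ≈ 0.61835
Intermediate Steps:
P(h, g) = 125 (P(h, g) = -5*(-5)*5 = 25*5 = 125)
P(-10, v(15))/2620 + 13870/24306 = 125/2620 + 13870/24306 = 125*(1/2620) + 13870*(1/24306) = 25/524 + 6935/12153 = 3937765/6368172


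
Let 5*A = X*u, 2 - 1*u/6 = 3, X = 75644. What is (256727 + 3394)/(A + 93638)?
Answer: 1300605/14326 ≈ 90.786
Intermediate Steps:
u = -6 (u = 12 - 6*3 = 12 - 18 = -6)
A = -453864/5 (A = (75644*(-6))/5 = (⅕)*(-453864) = -453864/5 ≈ -90773.)
(256727 + 3394)/(A + 93638) = (256727 + 3394)/(-453864/5 + 93638) = 260121/(14326/5) = 260121*(5/14326) = 1300605/14326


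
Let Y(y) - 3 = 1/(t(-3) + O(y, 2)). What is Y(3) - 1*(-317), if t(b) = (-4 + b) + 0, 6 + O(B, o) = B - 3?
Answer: 4159/13 ≈ 319.92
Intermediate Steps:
O(B, o) = -9 + B (O(B, o) = -6 + (B - 3) = -6 + (-3 + B) = -9 + B)
t(b) = -4 + b
Y(y) = 3 + 1/(-16 + y) (Y(y) = 3 + 1/((-4 - 3) + (-9 + y)) = 3 + 1/(-7 + (-9 + y)) = 3 + 1/(-16 + y))
Y(3) - 1*(-317) = (47 - 3*3)/(16 - 1*3) - 1*(-317) = (47 - 9)/(16 - 3) + 317 = 38/13 + 317 = 4159/13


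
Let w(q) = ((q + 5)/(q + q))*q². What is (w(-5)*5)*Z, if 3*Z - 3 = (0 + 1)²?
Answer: 0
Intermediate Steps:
w(q) = q*(5 + q)/2 (w(q) = ((5 + q)/((2*q)))*q² = ((5 + q)*(1/(2*q)))*q² = ((5 + q)/(2*q))*q² = q*(5 + q)/2)
Z = 4/3 (Z = 1 + (0 + 1)²/3 = 1 + (⅓)*1² = 1 + (⅓)*1 = 1 + ⅓ = 4/3 ≈ 1.3333)
(w(-5)*5)*Z = (((½)*(-5)*(5 - 5))*5)*(4/3) = (((½)*(-5)*0)*5)*(4/3) = (0*5)*(4/3) = 0*(4/3) = 0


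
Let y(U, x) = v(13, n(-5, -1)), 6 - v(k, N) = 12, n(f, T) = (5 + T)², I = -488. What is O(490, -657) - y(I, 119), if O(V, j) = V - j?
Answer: 1153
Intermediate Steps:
v(k, N) = -6 (v(k, N) = 6 - 1*12 = 6 - 12 = -6)
y(U, x) = -6
O(490, -657) - y(I, 119) = (490 - 1*(-657)) - 1*(-6) = (490 + 657) + 6 = 1147 + 6 = 1153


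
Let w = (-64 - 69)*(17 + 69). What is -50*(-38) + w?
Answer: -9538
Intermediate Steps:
w = -11438 (w = -133*86 = -11438)
-50*(-38) + w = -50*(-38) - 11438 = 1900 - 11438 = -9538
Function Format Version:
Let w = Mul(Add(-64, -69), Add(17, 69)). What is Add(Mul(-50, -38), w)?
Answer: -9538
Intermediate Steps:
w = -11438 (w = Mul(-133, 86) = -11438)
Add(Mul(-50, -38), w) = Add(Mul(-50, -38), -11438) = Add(1900, -11438) = -9538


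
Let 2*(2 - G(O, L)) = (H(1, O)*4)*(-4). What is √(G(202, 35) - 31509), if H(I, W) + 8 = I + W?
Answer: I*√29947 ≈ 173.05*I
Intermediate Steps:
H(I, W) = -8 + I + W (H(I, W) = -8 + (I + W) = -8 + I + W)
G(O, L) = -54 + 8*O (G(O, L) = 2 - (-8 + 1 + O)*4*(-4)/2 = 2 - (-7 + O)*4*(-4)/2 = 2 - (-28 + 4*O)*(-4)/2 = 2 - (112 - 16*O)/2 = 2 + (-56 + 8*O) = -54 + 8*O)
√(G(202, 35) - 31509) = √((-54 + 8*202) - 31509) = √((-54 + 1616) - 31509) = √(1562 - 31509) = √(-29947) = I*√29947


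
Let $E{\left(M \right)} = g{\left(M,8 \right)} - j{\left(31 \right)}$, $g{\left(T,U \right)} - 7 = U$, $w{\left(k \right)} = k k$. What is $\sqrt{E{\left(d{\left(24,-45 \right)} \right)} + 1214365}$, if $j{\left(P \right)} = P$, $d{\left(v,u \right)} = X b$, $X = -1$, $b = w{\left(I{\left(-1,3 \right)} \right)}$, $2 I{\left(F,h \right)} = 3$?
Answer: $\sqrt{1214349} \approx 1102.0$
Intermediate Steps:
$I{\left(F,h \right)} = \frac{3}{2}$ ($I{\left(F,h \right)} = \frac{1}{2} \cdot 3 = \frac{3}{2}$)
$w{\left(k \right)} = k^{2}$
$b = \frac{9}{4}$ ($b = \left(\frac{3}{2}\right)^{2} = \frac{9}{4} \approx 2.25$)
$g{\left(T,U \right)} = 7 + U$
$d{\left(v,u \right)} = - \frac{9}{4}$ ($d{\left(v,u \right)} = \left(-1\right) \frac{9}{4} = - \frac{9}{4}$)
$E{\left(M \right)} = -16$ ($E{\left(M \right)} = \left(7 + 8\right) - 31 = 15 - 31 = -16$)
$\sqrt{E{\left(d{\left(24,-45 \right)} \right)} + 1214365} = \sqrt{-16 + 1214365} = \sqrt{1214349}$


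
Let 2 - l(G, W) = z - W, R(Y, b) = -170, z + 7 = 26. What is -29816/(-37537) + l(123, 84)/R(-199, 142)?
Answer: 2553741/6381290 ≈ 0.40019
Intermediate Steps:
z = 19 (z = -7 + 26 = 19)
l(G, W) = -17 + W (l(G, W) = 2 - (19 - W) = 2 + (-19 + W) = -17 + W)
-29816/(-37537) + l(123, 84)/R(-199, 142) = -29816/(-37537) + (-17 + 84)/(-170) = -29816*(-1/37537) + 67*(-1/170) = 29816/37537 - 67/170 = 2553741/6381290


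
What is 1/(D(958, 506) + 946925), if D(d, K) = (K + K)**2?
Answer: 1/1971069 ≈ 5.0734e-7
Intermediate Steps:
D(d, K) = 4*K**2 (D(d, K) = (2*K)**2 = 4*K**2)
1/(D(958, 506) + 946925) = 1/(4*506**2 + 946925) = 1/(4*256036 + 946925) = 1/(1024144 + 946925) = 1/1971069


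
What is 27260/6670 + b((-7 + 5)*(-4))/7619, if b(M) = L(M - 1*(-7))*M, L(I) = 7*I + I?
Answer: 738266/175237 ≈ 4.2130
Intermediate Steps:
L(I) = 8*I
b(M) = M*(56 + 8*M) (b(M) = (8*(M - 1*(-7)))*M = (8*(M + 7))*M = (8*(7 + M))*M = (56 + 8*M)*M = M*(56 + 8*M))
27260/6670 + b((-7 + 5)*(-4))/7619 = 27260/6670 + (8*((-7 + 5)*(-4))*(7 + (-7 + 5)*(-4)))/7619 = 27260*(1/6670) + (8*(-2*(-4))*(7 - 2*(-4)))*(1/7619) = 94/23 + (8*8*(7 + 8))*(1/7619) = 94/23 + (8*8*15)*(1/7619) = 94/23 + 960*(1/7619) = 94/23 + 960/7619 = 738266/175237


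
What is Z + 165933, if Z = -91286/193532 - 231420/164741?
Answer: 2645162400785215/15941327606 ≈ 1.6593e+5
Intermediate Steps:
Z = -29912861183/15941327606 (Z = -91286*1/193532 - 231420*1/164741 = -45643/96766 - 231420/164741 = -29912861183/15941327606 ≈ -1.8764)
Z + 165933 = -29912861183/15941327606 + 165933 = 2645162400785215/15941327606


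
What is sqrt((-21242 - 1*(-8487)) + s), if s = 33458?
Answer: sqrt(20703) ≈ 143.89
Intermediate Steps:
sqrt((-21242 - 1*(-8487)) + s) = sqrt((-21242 - 1*(-8487)) + 33458) = sqrt((-21242 + 8487) + 33458) = sqrt(-12755 + 33458) = sqrt(20703)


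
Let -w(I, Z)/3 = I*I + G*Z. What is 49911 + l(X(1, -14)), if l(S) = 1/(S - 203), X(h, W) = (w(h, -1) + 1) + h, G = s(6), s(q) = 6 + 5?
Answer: 8534780/171 ≈ 49911.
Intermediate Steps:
s(q) = 11
G = 11
w(I, Z) = -33*Z - 3*I² (w(I, Z) = -3*(I*I + 11*Z) = -3*(I² + 11*Z) = -33*Z - 3*I²)
X(h, W) = 34 + h - 3*h² (X(h, W) = ((-33*(-1) - 3*h²) + 1) + h = ((33 - 3*h²) + 1) + h = (34 - 3*h²) + h = 34 + h - 3*h²)
l(S) = 1/(-203 + S)
49911 + l(X(1, -14)) = 49911 + 1/(-203 + (34 + 1 - 3*1²)) = 49911 + 1/(-203 + (34 + 1 - 3*1)) = 49911 + 1/(-203 + (34 + 1 - 3)) = 49911 + 1/(-203 + 32) = 49911 + 1/(-171) = 49911 - 1/171 = 8534780/171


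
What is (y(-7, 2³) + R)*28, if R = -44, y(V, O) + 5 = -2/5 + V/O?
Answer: -14077/10 ≈ -1407.7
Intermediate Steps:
y(V, O) = -27/5 + V/O (y(V, O) = -5 + (-2/5 + V/O) = -5 + (-2*⅕ + V/O) = -5 + (-⅖ + V/O) = -27/5 + V/O)
(y(-7, 2³) + R)*28 = ((-27/5 - 7/(2³)) - 44)*28 = ((-27/5 - 7/8) - 44)*28 = (-251/40 - 44)*28 = -2011/40*28 = -14077/10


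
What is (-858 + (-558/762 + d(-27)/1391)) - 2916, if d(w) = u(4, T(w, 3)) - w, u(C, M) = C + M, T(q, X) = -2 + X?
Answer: -666828817/176657 ≈ -3774.7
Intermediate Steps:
d(w) = 5 - w (d(w) = (4 + (-2 + 3)) - w = (4 + 1) - w = 5 - w)
(-858 + (-558/762 + d(-27)/1391)) - 2916 = (-858 + (-558/762 + (5 - 1*(-27))/1391)) - 2916 = (-858 + (-558*1/762 + (5 + 27)*(1/1391))) - 2916 = (-858 + (-93/127 + 32*(1/1391))) - 2916 = (-858 + (-93/127 + 32/1391)) - 2916 = (-858 - 125299/176657) - 2916 = -151697005/176657 - 2916 = -666828817/176657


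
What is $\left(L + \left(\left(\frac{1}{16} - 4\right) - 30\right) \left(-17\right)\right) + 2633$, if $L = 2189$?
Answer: $\frac{86383}{16} \approx 5398.9$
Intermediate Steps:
$\left(L + \left(\left(\frac{1}{16} - 4\right) - 30\right) \left(-17\right)\right) + 2633 = \left(2189 + \left(\left(\frac{1}{16} - 4\right) - 30\right) \left(-17\right)\right) + 2633 = \left(2189 + \left(- \frac{63}{16} - 30\right) \left(-17\right)\right) + 2633 = \left(2189 - - \frac{9231}{16}\right) + 2633 = \left(2189 + \frac{9231}{16}\right) + 2633 = \frac{44255}{16} + 2633 = \frac{86383}{16}$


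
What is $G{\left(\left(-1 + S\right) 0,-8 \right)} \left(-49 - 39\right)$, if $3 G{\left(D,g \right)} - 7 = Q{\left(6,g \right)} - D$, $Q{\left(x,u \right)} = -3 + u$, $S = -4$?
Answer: $\frac{352}{3} \approx 117.33$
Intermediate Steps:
$G{\left(D,g \right)} = \frac{4}{3} - \frac{D}{3} + \frac{g}{3}$ ($G{\left(D,g \right)} = \frac{7}{3} + \frac{\left(-3 + g\right) - D}{3} = \frac{7}{3} + \frac{-3 + g - D}{3} = \frac{7}{3} - \left(1 - \frac{g}{3} + \frac{D}{3}\right) = \frac{4}{3} - \frac{D}{3} + \frac{g}{3}$)
$G{\left(\left(-1 + S\right) 0,-8 \right)} \left(-49 - 39\right) = \left(\frac{4}{3} - \frac{\left(-1 - 4\right) 0}{3} + \frac{1}{3} \left(-8\right)\right) \left(-49 - 39\right) = \left(\frac{4}{3} - \frac{\left(-5\right) 0}{3} - \frac{8}{3}\right) \left(-88\right) = \left(\frac{4}{3} - 0 - \frac{8}{3}\right) \left(-88\right) = \left(\frac{4}{3} + 0 - \frac{8}{3}\right) \left(-88\right) = \left(- \frac{4}{3}\right) \left(-88\right) = \frac{352}{3}$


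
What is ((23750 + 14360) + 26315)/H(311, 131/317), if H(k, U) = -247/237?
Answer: -15268725/247 ≈ -61817.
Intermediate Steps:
H(k, U) = -247/237 (H(k, U) = -247*1/237 = -247/237)
((23750 + 14360) + 26315)/H(311, 131/317) = ((23750 + 14360) + 26315)/(-247/237) = (38110 + 26315)*(-237/247) = 64425*(-237/247) = -15268725/247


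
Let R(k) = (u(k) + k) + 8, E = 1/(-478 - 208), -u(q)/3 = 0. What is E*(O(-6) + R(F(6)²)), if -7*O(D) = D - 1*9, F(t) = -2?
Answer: -99/4802 ≈ -0.020616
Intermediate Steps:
u(q) = 0 (u(q) = -3*0 = 0)
E = -1/686 (E = 1/(-686) = -1/686 ≈ -0.0014577)
O(D) = 9/7 - D/7 (O(D) = -(D - 1*9)/7 = -(D - 9)/7 = -(-9 + D)/7 = 9/7 - D/7)
R(k) = 8 + k (R(k) = (0 + k) + 8 = k + 8 = 8 + k)
E*(O(-6) + R(F(6)²)) = -((9/7 - ⅐*(-6)) + (8 + (-2)²))/686 = -((9/7 + 6/7) + (8 + 4))/686 = -(15/7 + 12)/686 = -1/686*99/7 = -99/4802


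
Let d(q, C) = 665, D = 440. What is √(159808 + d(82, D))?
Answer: √160473 ≈ 400.59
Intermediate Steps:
√(159808 + d(82, D)) = √(159808 + 665) = √160473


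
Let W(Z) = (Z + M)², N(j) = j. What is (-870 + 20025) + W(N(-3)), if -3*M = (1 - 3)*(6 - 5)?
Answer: 172444/9 ≈ 19160.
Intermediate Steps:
M = ⅔ (M = -(1 - 3)*(6 - 5)/3 = -(-2)/3 = -⅓*(-2) = ⅔ ≈ 0.66667)
W(Z) = (⅔ + Z)² (W(Z) = (Z + ⅔)² = (⅔ + Z)²)
(-870 + 20025) + W(N(-3)) = (-870 + 20025) + (2 + 3*(-3))²/9 = 19155 + (2 - 9)²/9 = 19155 + (⅑)*(-7)² = 19155 + (⅑)*49 = 19155 + 49/9 = 172444/9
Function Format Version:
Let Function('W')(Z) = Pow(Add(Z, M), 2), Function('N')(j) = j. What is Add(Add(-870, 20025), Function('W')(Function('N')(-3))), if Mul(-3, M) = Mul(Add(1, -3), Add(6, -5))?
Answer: Rational(172444, 9) ≈ 19160.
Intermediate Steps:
M = Rational(2, 3) (M = Mul(Rational(-1, 3), Mul(Add(1, -3), Add(6, -5))) = Mul(Rational(-1, 3), Mul(-2, 1)) = Mul(Rational(-1, 3), -2) = Rational(2, 3) ≈ 0.66667)
Function('W')(Z) = Pow(Add(Rational(2, 3), Z), 2) (Function('W')(Z) = Pow(Add(Z, Rational(2, 3)), 2) = Pow(Add(Rational(2, 3), Z), 2))
Add(Add(-870, 20025), Function('W')(Function('N')(-3))) = Add(Add(-870, 20025), Mul(Rational(1, 9), Pow(Add(2, Mul(3, -3)), 2))) = Add(19155, Mul(Rational(1, 9), Pow(Add(2, -9), 2))) = Add(19155, Mul(Rational(1, 9), Pow(-7, 2))) = Add(19155, Mul(Rational(1, 9), 49)) = Add(19155, Rational(49, 9)) = Rational(172444, 9)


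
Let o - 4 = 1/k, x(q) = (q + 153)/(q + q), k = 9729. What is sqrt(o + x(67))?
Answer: sqrt(266359635583)/217281 ≈ 2.3753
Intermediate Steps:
x(q) = (153 + q)/(2*q) (x(q) = (153 + q)/((2*q)) = (153 + q)*(1/(2*q)) = (153 + q)/(2*q))
o = 38917/9729 (o = 4 + 1/9729 = 38917/9729 ≈ 4.0001)
sqrt(o + x(67)) = sqrt(38917/9729 + (1/2)*(153 + 67)/67) = sqrt(38917/9729 + (1/2)*(1/67)*220) = sqrt(38917/9729 + 110/67) = sqrt(3677629/651843) = sqrt(266359635583)/217281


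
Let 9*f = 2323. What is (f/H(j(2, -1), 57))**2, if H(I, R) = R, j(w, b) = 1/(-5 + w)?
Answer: 5396329/263169 ≈ 20.505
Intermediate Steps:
f = 2323/9 (f = (1/9)*2323 = 2323/9 ≈ 258.11)
(f/H(j(2, -1), 57))**2 = ((2323/9)/57)**2 = ((2323/9)*(1/57))**2 = (2323/513)**2 = 5396329/263169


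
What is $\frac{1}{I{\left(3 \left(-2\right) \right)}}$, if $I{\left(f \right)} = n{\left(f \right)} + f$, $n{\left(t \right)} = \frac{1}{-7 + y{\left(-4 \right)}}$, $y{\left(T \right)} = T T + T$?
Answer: $- \frac{5}{29} \approx -0.17241$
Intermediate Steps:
$y{\left(T \right)} = T + T^{2}$ ($y{\left(T \right)} = T^{2} + T = T + T^{2}$)
$n{\left(t \right)} = \frac{1}{5}$ ($n{\left(t \right)} = \frac{1}{-7 - 4 \left(1 - 4\right)} = \frac{1}{-7 - -12} = \frac{1}{-7 + 12} = \frac{1}{5}$)
$I{\left(f \right)} = \frac{1}{5} + f$
$\frac{1}{I{\left(3 \left(-2\right) \right)}} = \frac{1}{\frac{1}{5} + 3 \left(-2\right)} = \frac{1}{\frac{1}{5} - 6} = \frac{1}{- \frac{29}{5}} = - \frac{5}{29}$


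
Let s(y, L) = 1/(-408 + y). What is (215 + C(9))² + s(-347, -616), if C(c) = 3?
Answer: 35880619/755 ≈ 47524.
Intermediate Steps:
(215 + C(9))² + s(-347, -616) = (215 + 3)² + 1/(-408 - 347) = 218² + 1/(-755) = 47524 - 1/755 = 35880619/755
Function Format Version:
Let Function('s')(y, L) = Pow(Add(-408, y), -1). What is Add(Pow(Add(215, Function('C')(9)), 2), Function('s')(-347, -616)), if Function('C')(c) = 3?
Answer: Rational(35880619, 755) ≈ 47524.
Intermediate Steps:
Add(Pow(Add(215, Function('C')(9)), 2), Function('s')(-347, -616)) = Add(Pow(Add(215, 3), 2), Pow(Add(-408, -347), -1)) = Add(Pow(218, 2), Pow(-755, -1)) = Add(47524, Rational(-1, 755)) = Rational(35880619, 755)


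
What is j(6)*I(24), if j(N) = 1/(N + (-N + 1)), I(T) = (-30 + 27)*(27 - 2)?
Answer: -75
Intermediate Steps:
I(T) = -75 (I(T) = -3*25 = -75)
j(N) = 1 (j(N) = 1/(N + (1 - N)) = 1/1 = 1)
j(6)*I(24) = 1*(-75) = -75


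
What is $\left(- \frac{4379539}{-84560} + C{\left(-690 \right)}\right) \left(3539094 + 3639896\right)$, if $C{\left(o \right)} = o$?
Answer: $- \frac{5534679363577}{1208} \approx -4.5817 \cdot 10^{9}$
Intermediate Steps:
$\left(- \frac{4379539}{-84560} + C{\left(-690 \right)}\right) \left(3539094 + 3639896\right) = \left(- \frac{4379539}{-84560} - 690\right) \left(3539094 + 3639896\right) = \left(\left(-4379539\right) \left(- \frac{1}{84560}\right) - 690\right) 7178990 = \left(\frac{4379539}{84560} - 690\right) 7178990 = \left(- \frac{53966861}{84560}\right) 7178990 = - \frac{5534679363577}{1208}$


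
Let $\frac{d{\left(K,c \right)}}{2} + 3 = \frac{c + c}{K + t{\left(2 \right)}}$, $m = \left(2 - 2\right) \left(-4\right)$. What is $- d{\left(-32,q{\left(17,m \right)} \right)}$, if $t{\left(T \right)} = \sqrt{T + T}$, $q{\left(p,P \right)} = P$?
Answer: $6$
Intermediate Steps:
$m = 0$ ($m = 0 \left(-4\right) = 0$)
$t{\left(T \right)} = \sqrt{2} \sqrt{T}$ ($t{\left(T \right)} = \sqrt{2 T} = \sqrt{2} \sqrt{T}$)
$d{\left(K,c \right)} = -6 + \frac{4 c}{2 + K}$ ($d{\left(K,c \right)} = -6 + 2 \frac{c + c}{K + \sqrt{2} \sqrt{2}} = -6 + 2 \frac{2 c}{K + 2} = -6 + 2 \frac{2 c}{2 + K} = -6 + \frac{4 c}{2 + K}$)
$- d{\left(-32,q{\left(17,m \right)} \right)} = - \frac{2 \left(-6 - -96 + 2 \cdot 0\right)}{2 - 32} = - \frac{2 \left(-6 + 96 + 0\right)}{-30} = - \frac{2 \left(-1\right) 90}{30} = \left(-1\right) \left(-6\right) = 6$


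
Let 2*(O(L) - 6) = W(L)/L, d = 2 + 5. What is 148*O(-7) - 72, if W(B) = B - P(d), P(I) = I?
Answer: 964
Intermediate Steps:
d = 7
W(B) = -7 + B (W(B) = B - 1*7 = B - 7 = -7 + B)
O(L) = 6 + (-7 + L)/(2*L) (O(L) = 6 + ((-7 + L)/L)/2 = 6 + (-7 + L)/(2*L))
148*O(-7) - 72 = 148*((½)*(-7 + 13*(-7))/(-7)) - 72 = 148*((½)*(-⅐)*(-7 - 91)) - 72 = 148*((½)*(-⅐)*(-98)) - 72 = 148*7 - 72 = 1036 - 72 = 964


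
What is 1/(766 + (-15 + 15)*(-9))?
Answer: 1/766 ≈ 0.0013055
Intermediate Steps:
1/(766 + (-15 + 15)*(-9)) = 1/(766 + 0*(-9)) = 1/(766 + 0) = 1/766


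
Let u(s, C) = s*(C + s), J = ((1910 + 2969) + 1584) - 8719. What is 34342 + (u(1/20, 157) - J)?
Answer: 14642341/400 ≈ 36606.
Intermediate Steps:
J = -2256 (J = (4879 + 1584) - 8719 = 6463 - 8719 = -2256)
34342 + (u(1/20, 157) - J) = 34342 + ((157 + 1/20)/20 - 1*(-2256)) = 34342 + ((157 + 1/20)/20 + 2256) = 34342 + ((1/20)*(3141/20) + 2256) = 34342 + (3141/400 + 2256) = 34342 + 905541/400 = 14642341/400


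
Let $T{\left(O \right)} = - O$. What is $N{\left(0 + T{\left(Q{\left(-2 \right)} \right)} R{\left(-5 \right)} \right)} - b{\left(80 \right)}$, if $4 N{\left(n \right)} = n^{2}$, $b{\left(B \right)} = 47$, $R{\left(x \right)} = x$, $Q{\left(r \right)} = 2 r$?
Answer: $53$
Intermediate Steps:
$N{\left(n \right)} = \frac{n^{2}}{4}$
$N{\left(0 + T{\left(Q{\left(-2 \right)} \right)} R{\left(-5 \right)} \right)} - b{\left(80 \right)} = \frac{\left(0 + - 2 \left(-2\right) \left(-5\right)\right)^{2}}{4} - 47 = \frac{\left(0 + \left(-1\right) \left(-4\right) \left(-5\right)\right)^{2}}{4} - 47 = \frac{\left(0 + 4 \left(-5\right)\right)^{2}}{4} - 47 = \frac{\left(0 - 20\right)^{2}}{4} - 47 = \frac{\left(-20\right)^{2}}{4} - 47 = \frac{1}{4} \cdot 400 - 47 = 100 - 47 = 53$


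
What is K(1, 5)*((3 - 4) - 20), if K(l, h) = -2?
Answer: 42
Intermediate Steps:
K(1, 5)*((3 - 4) - 20) = -2*((3 - 4) - 20) = -2*(-1 - 20) = -2*(-21) = 42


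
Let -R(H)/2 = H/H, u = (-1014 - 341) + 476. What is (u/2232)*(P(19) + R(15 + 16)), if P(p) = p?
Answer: -4981/744 ≈ -6.6949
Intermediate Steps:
u = -879 (u = -1355 + 476 = -879)
R(H) = -2 (R(H) = -2*H/H = -2*1 = -2)
(u/2232)*(P(19) + R(15 + 16)) = (-879/2232)*(19 - 2) = -879*1/2232*17 = -293/744*17 = -4981/744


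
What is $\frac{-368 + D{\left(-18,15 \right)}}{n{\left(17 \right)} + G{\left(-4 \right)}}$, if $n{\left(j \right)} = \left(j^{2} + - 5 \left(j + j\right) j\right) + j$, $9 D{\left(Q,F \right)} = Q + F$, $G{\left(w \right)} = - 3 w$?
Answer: $\frac{1105}{7716} \approx 0.14321$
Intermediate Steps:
$D{\left(Q,F \right)} = \frac{F}{9} + \frac{Q}{9}$ ($D{\left(Q,F \right)} = \frac{Q + F}{9} = \frac{F + Q}{9} = \frac{F}{9} + \frac{Q}{9}$)
$n{\left(j \right)} = j - 9 j^{2}$ ($n{\left(j \right)} = \left(j^{2} + - 5 \cdot 2 j j\right) + j = \left(j^{2} + - 10 j j\right) + j = \left(j^{2} - 10 j^{2}\right) + j = - 9 j^{2} + j = j - 9 j^{2}$)
$\frac{-368 + D{\left(-18,15 \right)}}{n{\left(17 \right)} + G{\left(-4 \right)}} = \frac{-368 + \left(\frac{1}{9} \cdot 15 + \frac{1}{9} \left(-18\right)\right)}{17 \left(1 - 153\right) - -12} = \frac{-368 + \left(\frac{5}{3} - 2\right)}{17 \left(1 - 153\right) + 12} = \frac{-368 - \frac{1}{3}}{17 \left(-152\right) + 12} = - \frac{1105}{3 \left(-2584 + 12\right)} = - \frac{1105}{3 \left(-2572\right)} = \left(- \frac{1105}{3}\right) \left(- \frac{1}{2572}\right) = \frac{1105}{7716}$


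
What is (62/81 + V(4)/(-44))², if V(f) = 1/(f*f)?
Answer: 1898083489/3251736576 ≈ 0.58371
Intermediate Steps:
V(f) = f⁻²
(62/81 + V(4)/(-44))² = (62/81 + 1/(4²*(-44)))² = (62*(1/81) + (1/16)*(-1/44))² = (62/81 - 1/704)² = (43567/57024)² = 1898083489/3251736576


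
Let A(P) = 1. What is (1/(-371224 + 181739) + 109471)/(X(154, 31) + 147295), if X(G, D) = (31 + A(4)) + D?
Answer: 10371556217/13961065315 ≈ 0.74289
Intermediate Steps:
X(G, D) = 32 + D (X(G, D) = (31 + 1) + D = 32 + D)
(1/(-371224 + 181739) + 109471)/(X(154, 31) + 147295) = (1/(-371224 + 181739) + 109471)/((32 + 31) + 147295) = (1/(-189485) + 109471)/(63 + 147295) = (-1/189485 + 109471)/147358 = (20743112434/189485)*(1/147358) = 10371556217/13961065315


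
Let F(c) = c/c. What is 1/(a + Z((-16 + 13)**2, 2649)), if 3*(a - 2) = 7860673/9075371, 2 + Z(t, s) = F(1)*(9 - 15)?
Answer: -27226113/155496005 ≈ -0.17509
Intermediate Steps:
F(c) = 1
Z(t, s) = -8 (Z(t, s) = -2 + 1*(9 - 15) = -2 + 1*(-6) = -2 - 6 = -8)
a = 62312899/27226113 (a = 2 + (7860673/9075371)/3 = 2 + (7860673*(1/9075371))/3 = 2 + (1/3)*(7860673/9075371) = 2 + 7860673/27226113 = 62312899/27226113 ≈ 2.2887)
1/(a + Z((-16 + 13)**2, 2649)) = 1/(62312899/27226113 - 8) = 1/(-155496005/27226113) = -27226113/155496005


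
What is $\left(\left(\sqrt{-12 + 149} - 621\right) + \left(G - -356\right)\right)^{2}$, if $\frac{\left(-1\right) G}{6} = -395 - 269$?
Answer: $\left(3719 + \sqrt{137}\right)^{2} \approx 1.3918 \cdot 10^{7}$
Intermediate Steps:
$G = 3984$ ($G = - 6 \left(-395 - 269\right) = \left(-6\right) \left(-664\right) = 3984$)
$\left(\left(\sqrt{-12 + 149} - 621\right) + \left(G - -356\right)\right)^{2} = \left(\left(\sqrt{-12 + 149} - 621\right) + \left(3984 - -356\right)\right)^{2} = \left(\left(\sqrt{137} - 621\right) + \left(3984 + 356\right)\right)^{2} = \left(\left(-621 + \sqrt{137}\right) + 4340\right)^{2} = \left(3719 + \sqrt{137}\right)^{2}$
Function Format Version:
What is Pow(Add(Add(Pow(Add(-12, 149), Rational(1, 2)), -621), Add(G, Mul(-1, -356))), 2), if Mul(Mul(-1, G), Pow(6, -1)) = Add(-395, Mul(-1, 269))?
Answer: Pow(Add(3719, Pow(137, Rational(1, 2))), 2) ≈ 1.3918e+7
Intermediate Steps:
G = 3984 (G = Mul(-6, Add(-395, Mul(-1, 269))) = Mul(-6, Add(-395, -269)) = Mul(-6, -664) = 3984)
Pow(Add(Add(Pow(Add(-12, 149), Rational(1, 2)), -621), Add(G, Mul(-1, -356))), 2) = Pow(Add(Add(Pow(Add(-12, 149), Rational(1, 2)), -621), Add(3984, Mul(-1, -356))), 2) = Pow(Add(Add(Pow(137, Rational(1, 2)), -621), Add(3984, 356)), 2) = Pow(Add(Add(-621, Pow(137, Rational(1, 2))), 4340), 2) = Pow(Add(3719, Pow(137, Rational(1, 2))), 2)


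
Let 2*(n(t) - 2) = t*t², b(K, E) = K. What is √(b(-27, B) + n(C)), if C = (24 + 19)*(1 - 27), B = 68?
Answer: I*√698707541 ≈ 26433.0*I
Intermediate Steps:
C = -1118 (C = 43*(-26) = -1118)
n(t) = 2 + t³/2 (n(t) = 2 + (t*t²)/2 = 2 + t³/2)
√(b(-27, B) + n(C)) = √(-27 + (2 + (½)*(-1118)³)) = √(-27 + (2 + (½)*(-1397415032))) = √(-27 + (2 - 698707516)) = √(-27 - 698707514) = √(-698707541) = I*√698707541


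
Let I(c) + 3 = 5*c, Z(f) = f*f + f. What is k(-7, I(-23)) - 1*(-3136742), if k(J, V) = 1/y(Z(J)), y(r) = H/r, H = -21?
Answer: 3136740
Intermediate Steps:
Z(f) = f + f² (Z(f) = f² + f = f + f²)
y(r) = -21/r
I(c) = -3 + 5*c
k(J, V) = -J*(1 + J)/21 (k(J, V) = 1/(-21*1/(J*(1 + J))) = 1/(-21/(J*(1 + J))) = -J*(1 + J)/21)
k(-7, I(-23)) - 1*(-3136742) = -1/21*(-7)*(1 - 7) - 1*(-3136742) = -1/21*(-7)*(-6) + 3136742 = -2 + 3136742 = 3136740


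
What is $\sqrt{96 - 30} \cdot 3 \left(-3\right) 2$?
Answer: $- 18 \sqrt{66} \approx -146.23$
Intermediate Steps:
$\sqrt{96 - 30} \cdot 3 \left(-3\right) 2 = \sqrt{66} \left(\left(-9\right) 2\right) = \sqrt{66} \left(-18\right) = - 18 \sqrt{66}$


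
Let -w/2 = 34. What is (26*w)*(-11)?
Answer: 19448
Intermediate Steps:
w = -68 (w = -2*34 = -68)
(26*w)*(-11) = (26*(-68))*(-11) = -1768*(-11) = 19448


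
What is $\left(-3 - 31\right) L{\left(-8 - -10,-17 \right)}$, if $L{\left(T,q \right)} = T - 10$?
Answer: $272$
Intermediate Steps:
$L{\left(T,q \right)} = -10 + T$ ($L{\left(T,q \right)} = T - 10 = -10 + T$)
$\left(-3 - 31\right) L{\left(-8 - -10,-17 \right)} = \left(-3 - 31\right) \left(-10 - -2\right) = \left(-3 - 31\right) \left(-10 + \left(-8 + 10\right)\right) = - 34 \left(-10 + 2\right) = \left(-34\right) \left(-8\right) = 272$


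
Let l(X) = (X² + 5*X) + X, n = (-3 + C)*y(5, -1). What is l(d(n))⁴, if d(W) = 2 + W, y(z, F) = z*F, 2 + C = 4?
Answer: 68574961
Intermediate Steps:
C = 2 (C = -2 + 4 = 2)
y(z, F) = F*z
n = 5 (n = (-3 + 2)*(-1*5) = -1*(-5) = 5)
l(X) = X² + 6*X
l(d(n))⁴ = ((2 + 5)*(6 + (2 + 5)))⁴ = (7*(6 + 7))⁴ = (7*13)⁴ = 91⁴ = 68574961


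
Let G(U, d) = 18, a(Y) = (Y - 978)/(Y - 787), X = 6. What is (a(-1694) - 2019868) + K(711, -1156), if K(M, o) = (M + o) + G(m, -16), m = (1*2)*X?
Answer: -5012349223/2481 ≈ -2.0203e+6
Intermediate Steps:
a(Y) = (-978 + Y)/(-787 + Y)
m = 12 (m = (1*2)*6 = 2*6 = 12)
K(M, o) = 18 + M + o (K(M, o) = (M + o) + 18 = 18 + M + o)
(a(-1694) - 2019868) + K(711, -1156) = ((-978 - 1694)/(-787 - 1694) - 2019868) + (18 + 711 - 1156) = (-2672/(-2481) - 2019868) - 427 = (-1/2481*(-2672) - 2019868) - 427 = (2672/2481 - 2019868) - 427 = -5011289836/2481 - 427 = -5012349223/2481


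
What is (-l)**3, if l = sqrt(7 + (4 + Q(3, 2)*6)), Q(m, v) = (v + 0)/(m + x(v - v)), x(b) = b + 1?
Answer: -14*sqrt(14) ≈ -52.383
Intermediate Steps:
x(b) = 1 + b
Q(m, v) = v/(1 + m) (Q(m, v) = (v + 0)/(m + (1 + (v - v))) = v/(m + (1 + 0)) = v/(m + 1) = v/(1 + m))
l = sqrt(14) (l = sqrt(7 + (4 + (2/(1 + 3))*6)) = sqrt(7 + (4 + (2/4)*6)) = sqrt(7 + (4 + (2*(1/4))*6)) = sqrt(7 + (4 + (1/2)*6)) = sqrt(7 + (4 + 3)) = sqrt(7 + 7) = sqrt(14) ≈ 3.7417)
(-l)**3 = (-sqrt(14))**3 = -14*sqrt(14)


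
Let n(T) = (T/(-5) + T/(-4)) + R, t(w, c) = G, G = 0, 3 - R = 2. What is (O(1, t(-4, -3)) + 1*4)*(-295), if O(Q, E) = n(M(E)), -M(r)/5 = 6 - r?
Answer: -10915/2 ≈ -5457.5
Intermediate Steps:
R = 1 (R = 3 - 1*2 = 3 - 2 = 1)
t(w, c) = 0
M(r) = -30 + 5*r (M(r) = -5*(6 - r) = -30 + 5*r)
n(T) = 1 - 9*T/20 (n(T) = (T/(-5) + T/(-4)) + 1 = (T*(-1/5) + T*(-1/4)) + 1 = (-T/5 - T/4) + 1 = -9*T/20 + 1 = 1 - 9*T/20)
O(Q, E) = 29/2 - 9*E/4 (O(Q, E) = 1 - 9*(-30 + 5*E)/20 = 1 + (27/2 - 9*E/4) = 29/2 - 9*E/4)
(O(1, t(-4, -3)) + 1*4)*(-295) = ((29/2 - 9/4*0) + 1*4)*(-295) = ((29/2 + 0) + 4)*(-295) = (29/2 + 4)*(-295) = (37/2)*(-295) = -10915/2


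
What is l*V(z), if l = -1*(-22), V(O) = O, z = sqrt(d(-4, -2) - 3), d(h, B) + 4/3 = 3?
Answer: 44*I*sqrt(3)/3 ≈ 25.403*I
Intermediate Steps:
d(h, B) = 5/3 (d(h, B) = -4/3 + 3 = 5/3)
z = 2*I*sqrt(3)/3 (z = sqrt(5/3 - 3) = sqrt(-4/3) = 2*I*sqrt(3)/3 ≈ 1.1547*I)
l = 22
l*V(z) = 22*(2*I*sqrt(3)/3) = 44*I*sqrt(3)/3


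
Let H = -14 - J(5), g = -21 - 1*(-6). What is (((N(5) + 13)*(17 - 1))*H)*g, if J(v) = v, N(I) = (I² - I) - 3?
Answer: 136800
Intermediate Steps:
N(I) = -3 + I² - I
g = -15 (g = -21 + 6 = -15)
H = -19 (H = -14 - 1*5 = -14 - 5 = -19)
(((N(5) + 13)*(17 - 1))*H)*g = ((((-3 + 5² - 1*5) + 13)*(17 - 1))*(-19))*(-15) = ((((-3 + 25 - 5) + 13)*16)*(-19))*(-15) = (((17 + 13)*16)*(-19))*(-15) = ((30*16)*(-19))*(-15) = (480*(-19))*(-15) = -9120*(-15) = 136800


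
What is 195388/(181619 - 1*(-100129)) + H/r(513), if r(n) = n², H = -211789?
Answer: -687588550/6178944951 ≈ -0.11128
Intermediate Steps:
195388/(181619 - 1*(-100129)) + H/r(513) = 195388/(181619 - 1*(-100129)) - 211789/(513²) = 195388/(181619 + 100129) - 211789/263169 = 195388/281748 - 211789*1/263169 = 195388*(1/281748) - 211789/263169 = 48847/70437 - 211789/263169 = -687588550/6178944951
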